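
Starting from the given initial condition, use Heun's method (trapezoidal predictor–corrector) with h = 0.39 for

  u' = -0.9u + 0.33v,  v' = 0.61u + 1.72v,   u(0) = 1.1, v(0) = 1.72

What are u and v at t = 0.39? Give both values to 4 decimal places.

1.0553, 3.5906

Heun on (u,v): k1 = f(t_n, state_n); k2 = f(t_n + h, state_n + h·k1); state_{n+1} = state_n + (h/2)·(k1 + k2).
0.000000: (1.100000, 1.720000)
  k1 = (-0.422400, 3.629400)
  predictor → (0.935264, 3.135466)
  k2 = (0.192966, 5.963513)
  → (1.055260, 3.590618)
(u(0.39), v(0.39)) ≈ (1.0553, 3.5906)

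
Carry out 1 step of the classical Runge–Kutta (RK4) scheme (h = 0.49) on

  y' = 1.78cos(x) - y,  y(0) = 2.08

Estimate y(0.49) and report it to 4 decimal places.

RK4: k1 = f(x_n, y_n); k2 = f(x_n + h/2, y_n + (h/2)·k1); k3 = f(x_n + h/2, y_n + (h/2)·k2); k4 = f(x_n + h, y_n + h·k3); y_{n+1} = y_n + (h/6)·(k1 + 2k2 + 2k3 + k4).
x=0.000000, y=2.080000:
  k1 = f(0.000000, 2.080000) = -0.300000
  k2 = f(0.245000, 2.006500) = -0.279656
  k3 = f(0.245000, 2.011484) = -0.284640
  k4 = f(0.490000, 1.940526) = -0.369974
  y ← 2.080000 + (0.49/6)·(k1 + 2k2 + 2k3 + k4) = 1.933117
y(0.49) ≈ 1.9331

1.9331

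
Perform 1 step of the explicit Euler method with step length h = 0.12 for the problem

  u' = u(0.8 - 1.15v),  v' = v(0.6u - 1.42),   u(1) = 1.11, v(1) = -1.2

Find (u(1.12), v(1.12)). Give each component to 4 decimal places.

Euler on (u,v): u_{n+1} = u_n + h·u', v_{n+1} = v_n + h·v'.
1.000000: (1.110000, -1.200000); f=(2.419800, 0.904800) → (1.400376, -1.091424)
(u(1.12), v(1.12)) ≈ (1.4004, -1.0914)

1.4004, -1.0914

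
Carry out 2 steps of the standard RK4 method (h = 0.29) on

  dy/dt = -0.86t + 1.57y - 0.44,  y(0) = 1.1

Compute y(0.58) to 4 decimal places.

RK4: k1 = f(t_n, y_n); k2 = f(t_n + h/2, y_n + (h/2)·k1); k3 = f(t_n + h/2, y_n + (h/2)·k2); k4 = f(t_n + h, y_n + h·k3); y_{n+1} = y_n + (h/6)·(k1 + 2k2 + 2k3 + k4).
t=0.000000, y=1.100000:
  k1 = f(0.000000, 1.100000) = 1.287000
  k2 = f(0.145000, 1.286615) = 1.455286
  k3 = f(0.145000, 1.311016) = 1.493596
  k4 = f(0.290000, 1.533143) = 1.717634
  y ← 1.100000 + (0.29/6)·(k1 + 2k2 + 2k3 + k4) = 1.530283
t=0.290000, y=1.530283:
  k1 = f(0.290000, 1.530283) = 1.713144
  k2 = f(0.435000, 1.778688) = 1.978441
  k3 = f(0.435000, 1.817156) = 2.038836
  k4 = f(0.580000, 2.121545) = 2.392025
  y ← 1.530283 + (0.29/6)·(k1 + 2k2 + 2k3 + k4) = 2.117036
y(0.58) ≈ 2.1170

2.1170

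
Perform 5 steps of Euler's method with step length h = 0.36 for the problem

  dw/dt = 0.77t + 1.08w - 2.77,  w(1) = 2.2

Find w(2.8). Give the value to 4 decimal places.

Euler: w_{n+1} = w_n + h·f(t_n, w_n).
t=1.000000, w=2.200000: f=0.376000 → w ← 2.200000 + 0.36·0.376000 = 2.335360
t=1.360000, w=2.335360: f=0.799389 → w ← 2.335360 + 0.36·0.799389 = 2.623140
t=1.720000, w=2.623140: f=1.387391 → w ← 2.623140 + 0.36·1.387391 = 3.122601
t=2.080000, w=3.122601: f=2.204009 → w ← 3.122601 + 0.36·2.204009 = 3.916044
t=2.440000, w=3.916044: f=3.338127 → w ← 3.916044 + 0.36·3.338127 = 5.117770
w(2.8) ≈ 5.1178

5.1178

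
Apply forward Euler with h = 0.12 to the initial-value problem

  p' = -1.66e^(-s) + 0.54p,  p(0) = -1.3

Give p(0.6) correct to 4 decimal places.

-2.6977

Euler: p_{n+1} = p_n + h·f(s_n, p_n).
s=0.000000, p=-1.300000: f=-2.362000 → p ← -1.300000 + 0.12·(-2.362000) = -1.583440
s=0.120000, p=-1.583440: f=-2.327346 → p ← -1.583440 + 0.12·(-2.327346) = -1.862721
s=0.240000, p=-1.862721: f=-2.311672 → p ← -1.862721 + 0.12·(-2.311672) = -2.140122
s=0.360000, p=-2.140122: f=-2.313809 → p ← -2.140122 + 0.12·(-2.313809) = -2.417779
s=0.480000, p=-2.417779: f=-2.332781 → p ← -2.417779 + 0.12·(-2.332781) = -2.697713
p(0.6) ≈ -2.6977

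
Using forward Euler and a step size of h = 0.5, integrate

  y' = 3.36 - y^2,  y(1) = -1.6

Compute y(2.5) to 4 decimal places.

1.4112

Euler: y_{n+1} = y_n + h·f(x_n, y_n).
x=1.000000, y=-1.600000: f=0.800000 → y ← -1.600000 + 0.5·0.800000 = -1.200000
x=1.500000, y=-1.200000: f=1.920000 → y ← -1.200000 + 0.5·1.920000 = -0.240000
x=2.000000, y=-0.240000: f=3.302400 → y ← -0.240000 + 0.5·3.302400 = 1.411200
y(2.5) ≈ 1.4112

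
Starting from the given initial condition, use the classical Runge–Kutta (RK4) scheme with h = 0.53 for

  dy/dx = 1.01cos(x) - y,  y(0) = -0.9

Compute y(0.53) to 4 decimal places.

-0.1367

RK4: k1 = f(x_n, y_n); k2 = f(x_n + h/2, y_n + (h/2)·k1); k3 = f(x_n + h/2, y_n + (h/2)·k2); k4 = f(x_n + h, y_n + h·k3); y_{n+1} = y_n + (h/6)·(k1 + 2k2 + 2k3 + k4).
x=0.000000, y=-0.900000:
  k1 = f(0.000000, -0.900000) = 1.910000
  k2 = f(0.265000, -0.393850) = 1.368593
  k3 = f(0.265000, -0.537323) = 1.512066
  k4 = f(0.530000, -0.098605) = 0.970040
  y ← -0.900000 + (0.53/6)·(k1 + 2k2 + 2k3 + k4) = -0.136680
y(0.53) ≈ -0.1367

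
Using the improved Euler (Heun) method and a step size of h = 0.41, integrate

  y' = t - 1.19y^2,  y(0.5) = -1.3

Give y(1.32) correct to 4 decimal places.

Heun: k1 = f(t_n, y_n); k2 = f(t_n + h, y_n + h·k1); y_{n+1} = y_n + (h/2)·(k1 + k2).
t=0.500000, y=-1.300000:
  k1 = f(0.500000, -1.300000) = -1.511100
  k2 = f(0.910000, -1.919551) = -3.474764
  y ← -1.300000 + (0.41/2)·(-1.511100 + (-3.474764)) = -2.322102
t=0.910000, y=-2.322102:
  k1 = f(0.910000, -2.322102) = -5.506669
  k2 = f(1.320000, -4.579836) = -23.640133
  y ← -2.322102 + (0.41/2)·(-5.506669 + (-23.640133)) = -8.297197
y(1.32) ≈ -8.2972

-8.2972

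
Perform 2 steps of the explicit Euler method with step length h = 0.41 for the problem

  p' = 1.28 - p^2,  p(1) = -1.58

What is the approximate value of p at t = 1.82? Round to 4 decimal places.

Euler: p_{n+1} = p_n + h·f(t_n, p_n).
t=1.000000, p=-1.580000: f=-1.216400 → p ← -1.580000 + 0.41·(-1.216400) = -2.078724
t=1.410000, p=-2.078724: f=-3.041093 → p ← -2.078724 + 0.41·(-3.041093) = -3.325572
p(1.82) ≈ -3.3256

-3.3256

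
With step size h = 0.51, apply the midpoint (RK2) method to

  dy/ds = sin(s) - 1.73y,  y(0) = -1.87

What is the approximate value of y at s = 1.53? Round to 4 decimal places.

0.2090

Midpoint: k1 = f(s_n, y_n); k2 = f(s_n + h/2, y_n + (h/2)·k1); y_{n+1} = y_n + h·k2.
s=0.000000, y=-1.870000:
  k1 = f(0.000000, -1.870000) = 3.235100
  k2 = f(0.255000, -1.045050) = 2.060181
  y ← -1.870000 + 0.51·2.060181 = -0.819308
s=0.510000, y=-0.819308:
  k1 = f(0.510000, -0.819308) = 1.905580
  k2 = f(0.765000, -0.333385) = 1.269293
  y ← -0.819308 + 0.51·1.269293 = -0.171968
s=1.020000, y=-0.171968:
  k1 = f(1.020000, -0.171968) = 1.149613
  k2 = f(1.275000, 0.121183) = 0.746924
  y ← -0.171968 + 0.51·0.746924 = 0.208963
y(1.53) ≈ 0.2090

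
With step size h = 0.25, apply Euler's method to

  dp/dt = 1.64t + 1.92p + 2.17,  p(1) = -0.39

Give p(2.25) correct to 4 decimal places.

10.9834

Euler: p_{n+1} = p_n + h·f(t_n, p_n).
t=1.000000, p=-0.390000: f=3.061200 → p ← -0.390000 + 0.25·3.061200 = 0.375300
t=1.250000, p=0.375300: f=4.940576 → p ← 0.375300 + 0.25·4.940576 = 1.610444
t=1.500000, p=1.610444: f=7.722052 → p ← 1.610444 + 0.25·7.722052 = 3.540957
t=1.750000, p=3.540957: f=11.838638 → p ← 3.540957 + 0.25·11.838638 = 6.500617
t=2.000000, p=6.500617: f=17.931184 → p ← 6.500617 + 0.25·17.931184 = 10.983412
p(2.25) ≈ 10.9834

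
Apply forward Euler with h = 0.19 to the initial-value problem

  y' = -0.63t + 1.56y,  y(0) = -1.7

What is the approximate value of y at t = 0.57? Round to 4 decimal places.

-3.7789

Euler: y_{n+1} = y_n + h·f(t_n, y_n).
t=0.000000, y=-1.700000: f=-2.652000 → y ← -1.700000 + 0.19·(-2.652000) = -2.203880
t=0.190000, y=-2.203880: f=-3.557753 → y ← -2.203880 + 0.19·(-3.557753) = -2.879853
t=0.380000, y=-2.879853: f=-4.731971 → y ← -2.879853 + 0.19·(-4.731971) = -3.778927
y(0.57) ≈ -3.7789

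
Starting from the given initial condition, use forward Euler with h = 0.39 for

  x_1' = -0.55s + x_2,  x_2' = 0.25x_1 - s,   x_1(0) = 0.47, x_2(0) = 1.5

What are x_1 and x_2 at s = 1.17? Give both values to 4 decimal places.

Euler on (x_1,x_2): x_1_{n+1} = x_1_n + h·x_1', x_2_{n+1} = x_2_n + h·x_2'.
0.000000: (0.470000, 1.500000); f=(1.500000, 0.117500) → (1.055000, 1.545825)
0.390000: (1.055000, 1.545825); f=(1.331325, -0.126250) → (1.574217, 1.496587)
0.780000: (1.574217, 1.496587); f=(1.067587, -0.386446) → (1.990576, 1.345874)
(x_1(1.17), x_2(1.17)) ≈ (1.9906, 1.3459)

1.9906, 1.3459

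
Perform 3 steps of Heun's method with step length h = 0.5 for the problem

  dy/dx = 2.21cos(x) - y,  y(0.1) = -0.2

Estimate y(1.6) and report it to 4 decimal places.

Heun: k1 = f(x_n, y_n); k2 = f(x_n + h, y_n + h·k1); y_{n+1} = y_n + (h/2)·(k1 + k2).
x=0.100000, y=-0.200000:
  k1 = f(0.100000, -0.200000) = 2.398959
  k2 = f(0.600000, 0.999480) = 0.824512
  y ← -0.200000 + (0.5/2)·(2.398959 + 0.824512) = 0.605868
x=0.600000, y=0.605868:
  k1 = f(0.600000, 0.605868) = 1.218124
  k2 = f(1.100000, 1.214930) = -0.212482
  y ← 0.605868 + (0.5/2)·(1.218124 + (-0.212482)) = 0.857278
x=1.100000, y=0.857278:
  k1 = f(1.100000, 0.857278) = 0.145169
  k2 = f(1.600000, 0.929863) = -0.994394
  y ← 0.857278 + (0.5/2)·(0.145169 + (-0.994394)) = 0.644972
y(1.6) ≈ 0.6450

0.6450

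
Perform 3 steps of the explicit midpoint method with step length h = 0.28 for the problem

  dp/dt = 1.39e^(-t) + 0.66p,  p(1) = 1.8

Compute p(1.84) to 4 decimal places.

3.5277

Midpoint: k1 = f(t_n, p_n); k2 = f(t_n + h/2, p_n + (h/2)·k1); p_{n+1} = p_n + h·k2.
t=1.000000, p=1.800000:
  k1 = f(1.000000, 1.800000) = 1.699352
  k2 = f(1.140000, 2.037909) = 1.789569
  p ← 1.800000 + 0.28·1.789569 = 2.301079
t=1.280000, p=2.301079:
  k1 = f(1.280000, 2.301079) = 1.905184
  k2 = f(1.420000, 2.567805) = 2.030734
  p ← 2.301079 + 0.28·2.030734 = 2.869685
t=1.560000, p=2.869685:
  k1 = f(1.560000, 2.869685) = 2.186081
  k2 = f(1.700000, 3.175736) = 2.349916
  p ← 2.869685 + 0.28·2.349916 = 3.527661
p(1.84) ≈ 3.5277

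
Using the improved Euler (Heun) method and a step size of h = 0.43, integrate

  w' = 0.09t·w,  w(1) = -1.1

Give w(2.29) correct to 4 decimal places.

-1.3312

Heun: k1 = f(t_n, w_n); k2 = f(t_n + h, w_n + h·k1); w_{n+1} = w_n + (h/2)·(k1 + k2).
t=1.000000, w=-1.100000:
  k1 = f(1.000000, -1.100000) = -0.099000
  k2 = f(1.430000, -1.142570) = -0.147049
  w ← -1.100000 + (0.43/2)·(-0.099000 + (-0.147049)) = -1.152900
t=1.430000, w=-1.152900:
  k1 = f(1.430000, -1.152900) = -0.148378
  k2 = f(1.860000, -1.216703) = -0.203676
  w ← -1.152900 + (0.43/2)·(-0.148378 + (-0.203676)) = -1.228592
t=1.860000, w=-1.228592:
  k1 = f(1.860000, -1.228592) = -0.205666
  k2 = f(2.290000, -1.317029) = -0.271440
  w ← -1.228592 + (0.43/2)·(-0.205666 + (-0.271440)) = -1.331170
w(2.29) ≈ -1.3312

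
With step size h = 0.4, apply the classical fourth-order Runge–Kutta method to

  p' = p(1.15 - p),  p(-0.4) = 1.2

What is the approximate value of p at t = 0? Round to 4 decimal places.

RK4: k1 = f(t_n, p_n); k2 = f(t_n + h/2, p_n + (h/2)·k1); k3 = f(t_n + h/2, p_n + (h/2)·k2); k4 = f(t_n + h, p_n + h·k3); p_{n+1} = p_n + (h/6)·(k1 + 2k2 + 2k3 + k4).
t=-0.400000, p=1.200000:
  k1 = f(-0.400000, 1.200000) = -0.060000
  k2 = f(-0.200000, 1.188000) = -0.045144
  k3 = f(-0.200000, 1.190971) = -0.048796
  k4 = f(0.000000, 1.180482) = -0.035983
  p ← 1.200000 + (0.4/6)·(k1 + 2k2 + 2k3 + k4) = 1.181076
p(0) ≈ 1.1811

1.1811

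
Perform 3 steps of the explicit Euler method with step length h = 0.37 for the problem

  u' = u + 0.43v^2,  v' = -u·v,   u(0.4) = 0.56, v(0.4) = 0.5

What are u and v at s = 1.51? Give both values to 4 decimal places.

Euler on (u,v): u_{n+1} = u_n + h·u', v_{n+1} = v_n + h·v'.
0.400000: (0.560000, 0.500000); f=(0.667500, -0.280000) → (0.806975, 0.396400)
0.770000: (0.806975, 0.396400); f=(0.874542, -0.319885) → (1.130556, 0.278043)
1.140000: (1.130556, 0.278043); f=(1.163798, -0.314343) → (1.561161, 0.161736)
(u(1.51), v(1.51)) ≈ (1.5612, 0.1617)

1.5612, 0.1617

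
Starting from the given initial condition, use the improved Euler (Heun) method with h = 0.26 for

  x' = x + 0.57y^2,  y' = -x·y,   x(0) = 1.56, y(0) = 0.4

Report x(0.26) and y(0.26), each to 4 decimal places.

2.0375, 0.2574

Heun on (x,y): k1 = f(t_n, state_n); k2 = f(t_n + h, state_n + h·k1); state_{n+1} = state_n + (h/2)·(k1 + k2).
0.000000: (1.560000, 0.400000)
  k1 = (1.651200, -0.624000)
  predictor → (1.989312, 0.237760)
  k2 = (2.021534, -0.472979)
  → (2.037455, 0.257393)
(x(0.26), y(0.26)) ≈ (2.0375, 0.2574)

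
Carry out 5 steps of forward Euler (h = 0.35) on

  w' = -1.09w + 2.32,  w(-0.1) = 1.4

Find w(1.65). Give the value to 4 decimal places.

Euler: w_{n+1} = w_n + h·f(x_n, w_n).
x=-0.100000, w=1.400000: f=0.794000 → w ← 1.400000 + 0.35·0.794000 = 1.677900
x=0.250000, w=1.677900: f=0.491089 → w ← 1.677900 + 0.35·0.491089 = 1.849781
x=0.600000, w=1.849781: f=0.303739 → w ← 1.849781 + 0.35·0.303739 = 1.956090
x=0.950000, w=1.956090: f=0.187862 → w ← 1.956090 + 0.35·0.187862 = 2.021841
x=1.300000, w=2.021841: f=0.116193 → w ← 2.021841 + 0.35·0.116193 = 2.062509
w(1.65) ≈ 2.0625

2.0625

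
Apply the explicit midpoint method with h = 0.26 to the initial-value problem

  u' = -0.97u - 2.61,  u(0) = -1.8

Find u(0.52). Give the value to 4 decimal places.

Midpoint: k1 = f(x_n, u_n); k2 = f(x_n + h/2, u_n + (h/2)·k1); u_{n+1} = u_n + h·k2.
x=0.000000, u=-1.800000:
  k1 = f(0.000000, -1.800000) = -0.864000
  k2 = f(0.130000, -1.912320) = -0.755050
  u ← -1.800000 + 0.26·(-0.755050) = -1.996313
x=0.260000, u=-1.996313:
  k1 = f(0.260000, -1.996313) = -0.673576
  k2 = f(0.390000, -2.083878) = -0.588638
  u ← -1.996313 + 0.26·(-0.588638) = -2.149359
u(0.52) ≈ -2.1494

-2.1494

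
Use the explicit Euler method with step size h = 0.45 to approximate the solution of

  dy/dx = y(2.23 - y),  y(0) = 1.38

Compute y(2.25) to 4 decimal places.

Euler: y_{n+1} = y_n + h·f(x_n, y_n).
x=0.000000, y=1.380000: f=1.173000 → y ← 1.380000 + 0.45·1.173000 = 1.907850
x=0.450000, y=1.907850: f=0.614614 → y ← 1.907850 + 0.45·0.614614 = 2.184426
x=0.900000, y=2.184426: f=0.099553 → y ← 2.184426 + 0.45·0.099553 = 2.229225
x=1.350000, y=2.229225: f=0.001728 → y ← 2.229225 + 0.45·0.001728 = 2.230002
x=1.800000, y=2.230002: f=-0.000005 → y ← 2.230002 + 0.45·(-0.000005) = 2.230000
y(2.25) ≈ 2.2300

2.2300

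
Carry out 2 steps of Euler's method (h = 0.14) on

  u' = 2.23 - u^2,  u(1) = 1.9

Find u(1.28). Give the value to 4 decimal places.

1.6112

Euler: u_{n+1} = u_n + h·f(s_n, u_n).
s=1.000000, u=1.900000: f=-1.380000 → u ← 1.900000 + 0.14·(-1.380000) = 1.706800
s=1.140000, u=1.706800: f=-0.683166 → u ← 1.706800 + 0.14·(-0.683166) = 1.611157
u(1.28) ≈ 1.6112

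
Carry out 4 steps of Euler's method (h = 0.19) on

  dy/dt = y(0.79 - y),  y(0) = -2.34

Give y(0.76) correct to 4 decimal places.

-75.4009

Euler: y_{n+1} = y_n + h·f(t_n, y_n).
t=0.000000, y=-2.340000: f=-7.324200 → y ← -2.340000 + 0.19·(-7.324200) = -3.731598
t=0.190000, y=-3.731598: f=-16.872786 → y ← -3.731598 + 0.19·(-16.872786) = -6.937427
t=0.380000, y=-6.937427: f=-53.608466 → y ← -6.937427 + 0.19·(-53.608466) = -17.123036
t=0.570000, y=-17.123036: f=-306.725555 → y ← -17.123036 + 0.19·(-306.725555) = -75.400891
y(0.76) ≈ -75.4009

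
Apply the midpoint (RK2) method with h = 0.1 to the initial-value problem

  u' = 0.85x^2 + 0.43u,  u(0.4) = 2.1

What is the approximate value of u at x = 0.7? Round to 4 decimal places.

2.4720

Midpoint: k1 = f(x_n, u_n); k2 = f(x_n + h/2, u_n + (h/2)·k1); u_{n+1} = u_n + h·k2.
x=0.400000, u=2.100000:
  k1 = f(0.400000, 2.100000) = 1.039000
  k2 = f(0.450000, 2.151950) = 1.097464
  u ← 2.100000 + 0.1·1.097464 = 2.209746
x=0.500000, u=2.209746:
  k1 = f(0.500000, 2.209746) = 1.162691
  k2 = f(0.550000, 2.267881) = 1.232314
  u ← 2.209746 + 0.1·1.232314 = 2.332978
x=0.600000, u=2.332978:
  k1 = f(0.600000, 2.332978) = 1.309180
  k2 = f(0.650000, 2.398437) = 1.390453
  u ← 2.332978 + 0.1·1.390453 = 2.472023
u(0.7) ≈ 2.4720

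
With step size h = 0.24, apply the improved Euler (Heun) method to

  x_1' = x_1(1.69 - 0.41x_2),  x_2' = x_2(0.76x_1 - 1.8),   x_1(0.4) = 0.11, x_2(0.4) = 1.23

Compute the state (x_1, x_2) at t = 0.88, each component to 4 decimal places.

0.2087, 0.5640

Heun on (x_1,x_2): k1 = f(t_n, state_n); k2 = f(t_n + h, state_n + h·k1); state_{n+1} = state_n + (h/2)·(k1 + k2).
0.400000: (0.110000, 1.230000)
  k1 = (0.130427, -2.111172)
  predictor → (0.141302, 0.723319)
  k2 = (0.196896, -1.224297)
  → (0.149279, 0.829744)
0.640000: (0.149279, 0.829744)
  k1 = (0.201497, -1.399403)
  predictor → (0.197638, 0.493887)
  k2 = (0.293988, -0.814812)
  → (0.208737, 0.564038)
(x_1(0.88), x_2(0.88)) ≈ (0.2087, 0.5640)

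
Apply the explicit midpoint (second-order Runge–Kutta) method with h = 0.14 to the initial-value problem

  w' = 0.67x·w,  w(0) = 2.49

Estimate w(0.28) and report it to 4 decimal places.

2.5560

Midpoint: k1 = f(x_n, w_n); k2 = f(x_n + h/2, w_n + (h/2)·k1); w_{n+1} = w_n + h·k2.
x=0.000000, w=2.490000:
  k1 = f(0.000000, 2.490000) = 0.000000
  k2 = f(0.070000, 2.490000) = 0.116781
  w ← 2.490000 + 0.14·0.116781 = 2.506349
x=0.140000, w=2.506349:
  k1 = f(0.140000, 2.506349) = 0.235096
  k2 = f(0.210000, 2.522806) = 0.354959
  w ← 2.506349 + 0.14·0.354959 = 2.556044
w(0.28) ≈ 2.5560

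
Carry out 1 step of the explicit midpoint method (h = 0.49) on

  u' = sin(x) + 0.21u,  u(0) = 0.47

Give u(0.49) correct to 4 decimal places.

Midpoint: k1 = f(x_n, u_n); k2 = f(x_n + h/2, u_n + (h/2)·k1); u_{n+1} = u_n + h·k2.
x=0.000000, u=0.470000:
  k1 = f(0.000000, 0.470000) = 0.098700
  k2 = f(0.245000, 0.494181) = 0.346334
  u ← 0.470000 + 0.49·0.346334 = 0.639704
u(0.49) ≈ 0.6397

0.6397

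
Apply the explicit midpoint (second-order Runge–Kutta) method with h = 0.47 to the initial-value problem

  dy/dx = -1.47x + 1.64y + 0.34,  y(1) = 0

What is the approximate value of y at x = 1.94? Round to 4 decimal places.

Midpoint: k1 = f(x_n, y_n); k2 = f(x_n + h/2, y_n + (h/2)·k1); y_{n+1} = y_n + h·k2.
x=1.000000, y=0.000000:
  k1 = f(1.000000, 0.000000) = -1.130000
  k2 = f(1.235000, -0.265550) = -1.910952
  y ← 0.000000 + 0.47·(-1.910952) = -0.898147
x=1.470000, y=-0.898147:
  k1 = f(1.470000, -0.898147) = -3.293862
  k2 = f(1.705000, -1.672205) = -4.908766
  y ← -0.898147 + 0.47·(-4.908766) = -3.205268
y(1.94) ≈ -3.2053

-3.2053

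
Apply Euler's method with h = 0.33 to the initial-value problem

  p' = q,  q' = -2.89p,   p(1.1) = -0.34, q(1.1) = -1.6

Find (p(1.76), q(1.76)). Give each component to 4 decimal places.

Euler on (p,q): p_{n+1} = p_n + h·p', q_{n+1} = q_n + h·q'.
1.100000: (-0.340000, -1.600000); f=(-1.600000, 0.982600) → (-0.868000, -1.275742)
1.430000: (-0.868000, -1.275742); f=(-1.275742, 2.508520) → (-1.288995, -0.447930)
(p(1.76), q(1.76)) ≈ (-1.2890, -0.4479)

-1.2890, -0.4479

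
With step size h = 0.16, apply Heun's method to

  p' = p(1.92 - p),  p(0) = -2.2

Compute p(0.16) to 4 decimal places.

Heun: k1 = f(x_n, p_n); k2 = f(x_n + h, p_n + h·k1); p_{n+1} = p_n + (h/2)·(k1 + k2).
x=0.000000, p=-2.200000:
  k1 = f(0.000000, -2.200000) = -9.064000
  k2 = f(0.160000, -3.650240) = -20.332713
  p ← -2.200000 + (0.16/2)·(-9.064000 + (-20.332713)) = -4.551737
p(0.16) ≈ -4.5517

-4.5517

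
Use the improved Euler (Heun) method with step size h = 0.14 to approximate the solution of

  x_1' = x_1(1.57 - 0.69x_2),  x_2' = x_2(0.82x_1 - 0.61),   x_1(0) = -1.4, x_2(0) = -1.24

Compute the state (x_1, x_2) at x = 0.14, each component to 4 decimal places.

-1.9285, -0.9469

Heun on (x_1,x_2): k1 = f(x_n, state_n); k2 = f(x_n + h, state_n + h·k1); state_{n+1} = state_n + (h/2)·(k1 + k2).
0.000000: (-1.400000, -1.240000)
  k1 = (-3.395840, 2.179920)
  predictor → (-1.875418, -0.934811)
  k2 = (-4.154087, 2.007827)
  → (-1.928495, -0.946858)
(x_1(0.14), x_2(0.14)) ≈ (-1.9285, -0.9469)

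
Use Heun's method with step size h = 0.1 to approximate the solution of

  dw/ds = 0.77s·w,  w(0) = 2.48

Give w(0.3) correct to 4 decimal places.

2.5674

Heun: k1 = f(s_n, w_n); k2 = f(s_n + h, w_n + h·k1); w_{n+1} = w_n + (h/2)·(k1 + k2).
s=0.000000, w=2.480000:
  k1 = f(0.000000, 2.480000) = 0.000000
  k2 = f(0.100000, 2.480000) = 0.190960
  w ← 2.480000 + (0.1/2)·(0.000000 + 0.190960) = 2.489548
s=0.100000, w=2.489548:
  k1 = f(0.100000, 2.489548) = 0.191695
  k2 = f(0.200000, 2.508718) = 0.386342
  w ← 2.489548 + (0.1/2)·(0.191695 + 0.386342) = 2.518450
s=0.200000, w=2.518450:
  k1 = f(0.200000, 2.518450) = 0.387841
  k2 = f(0.300000, 2.557234) = 0.590721
  w ← 2.518450 + (0.1/2)·(0.387841 + 0.590721) = 2.567378
w(0.3) ≈ 2.5674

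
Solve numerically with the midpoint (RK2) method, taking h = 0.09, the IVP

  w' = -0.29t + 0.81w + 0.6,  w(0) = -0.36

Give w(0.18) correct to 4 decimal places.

-0.3052

Midpoint: k1 = f(t_n, w_n); k2 = f(t_n + h/2, w_n + (h/2)·k1); w_{n+1} = w_n + h·k2.
t=0.000000, w=-0.360000:
  k1 = f(0.000000, -0.360000) = 0.308400
  k2 = f(0.045000, -0.346122) = 0.306591
  w ← -0.360000 + 0.09·0.306591 = -0.332407
t=0.090000, w=-0.332407:
  k1 = f(0.090000, -0.332407) = 0.304650
  k2 = f(0.135000, -0.318698) = 0.302705
  w ← -0.332407 + 0.09·0.302705 = -0.305163
w(0.18) ≈ -0.3052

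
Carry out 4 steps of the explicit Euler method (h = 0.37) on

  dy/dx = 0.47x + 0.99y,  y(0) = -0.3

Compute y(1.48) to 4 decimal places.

Euler: y_{n+1} = y_n + h·f(x_n, y_n).
x=0.000000, y=-0.300000: f=-0.297000 → y ← -0.300000 + 0.37·(-0.297000) = -0.409890
x=0.370000, y=-0.409890: f=-0.231891 → y ← -0.409890 + 0.37·(-0.231891) = -0.495690
x=0.740000, y=-0.495690: f=-0.142933 → y ← -0.495690 + 0.37·(-0.142933) = -0.548575
x=1.110000, y=-0.548575: f=-0.021389 → y ← -0.548575 + 0.37·(-0.021389) = -0.556489
y(1.48) ≈ -0.5565

-0.5565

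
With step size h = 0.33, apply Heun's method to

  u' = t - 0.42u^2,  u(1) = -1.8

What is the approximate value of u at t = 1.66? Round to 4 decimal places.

Heun: k1 = f(t_n, u_n); k2 = f(t_n + h, u_n + h·k1); u_{n+1} = u_n + (h/2)·(k1 + k2).
t=1.000000, u=-1.800000:
  k1 = f(1.000000, -1.800000) = -0.360800
  k2 = f(1.330000, -1.919064) = -0.216779
  u ← -1.800000 + (0.33/2)·(-0.360800 + (-0.216779)) = -1.895300
t=1.330000, u=-1.895300:
  k1 = f(1.330000, -1.895300) = -0.178709
  k2 = f(1.660000, -1.954274) = 0.055941
  u ← -1.895300 + (0.33/2)·(-0.178709 + 0.055941) = -1.915557
u(1.66) ≈ -1.9156

-1.9156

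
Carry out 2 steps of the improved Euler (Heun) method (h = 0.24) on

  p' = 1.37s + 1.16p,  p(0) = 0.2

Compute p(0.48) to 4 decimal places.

Heun: k1 = f(s_n, p_n); k2 = f(s_n + h, p_n + h·k1); p_{n+1} = p_n + (h/2)·(k1 + k2).
s=0.000000, p=0.200000:
  k1 = f(0.000000, 0.200000) = 0.232000
  k2 = f(0.240000, 0.255680) = 0.625389
  p ← 0.200000 + (0.24/2)·(0.232000 + 0.625389) = 0.302887
s=0.240000, p=0.302887:
  k1 = f(0.240000, 0.302887) = 0.680149
  k2 = f(0.480000, 0.466122) = 1.198302
  p ← 0.302887 + (0.24/2)·(0.680149 + 1.198302) = 0.528301
p(0.48) ≈ 0.5283

0.5283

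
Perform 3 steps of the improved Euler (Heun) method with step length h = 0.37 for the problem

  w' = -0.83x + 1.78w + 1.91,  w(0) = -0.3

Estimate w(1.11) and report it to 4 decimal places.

Heun: k1 = f(x_n, w_n); k2 = f(x_n + h, w_n + h·k1); w_{n+1} = w_n + (h/2)·(k1 + k2).
x=0.000000, w=-0.300000:
  k1 = f(0.000000, -0.300000) = 1.376000
  k2 = f(0.370000, 0.209120) = 1.975134
  w ← -0.300000 + (0.37/2)·(1.376000 + 1.975134) = 0.319960
x=0.370000, w=0.319960:
  k1 = f(0.370000, 0.319960) = 2.172428
  k2 = f(0.740000, 1.123758) = 3.296090
  w ← 0.319960 + (0.37/2)·(2.172428 + 3.296090) = 1.331636
x=0.740000, w=1.331636:
  k1 = f(0.740000, 1.331636) = 3.666111
  k2 = f(1.110000, 2.688097) = 5.773512
  w ← 1.331636 + (0.37/2)·(3.666111 + 5.773512) = 3.077966
w(1.11) ≈ 3.0780

3.0780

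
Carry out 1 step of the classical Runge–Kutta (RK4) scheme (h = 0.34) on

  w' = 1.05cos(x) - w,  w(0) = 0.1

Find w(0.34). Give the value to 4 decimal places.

0.3675

RK4: k1 = f(x_n, w_n); k2 = f(x_n + h/2, w_n + (h/2)·k1); k3 = f(x_n + h/2, w_n + (h/2)·k2); k4 = f(x_n + h, w_n + h·k3); w_{n+1} = w_n + (h/6)·(k1 + 2k2 + 2k3 + k4).
x=0.000000, w=0.100000:
  k1 = f(0.000000, 0.100000) = 0.950000
  k2 = f(0.170000, 0.261500) = 0.773364
  k3 = f(0.170000, 0.231472) = 0.803392
  k4 = f(0.340000, 0.373153) = 0.616739
  w ← 0.100000 + (0.34/6)·(k1 + 2k2 + 2k3 + k4) = 0.367481
w(0.34) ≈ 0.3675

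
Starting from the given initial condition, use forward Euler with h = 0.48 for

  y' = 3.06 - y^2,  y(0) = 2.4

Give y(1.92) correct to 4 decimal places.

1.8607

Euler: y_{n+1} = y_n + h·f(t_n, y_n).
t=0.000000, y=2.400000: f=-2.700000 → y ← 2.400000 + 0.48·(-2.700000) = 1.104000
t=0.480000, y=1.104000: f=1.841184 → y ← 1.104000 + 0.48·1.841184 = 1.987768
t=0.960000, y=1.987768: f=-0.891223 → y ← 1.987768 + 0.48·(-0.891223) = 1.559981
t=1.440000, y=1.559981: f=0.626458 → y ← 1.559981 + 0.48·0.626458 = 1.860681
y(1.92) ≈ 1.8607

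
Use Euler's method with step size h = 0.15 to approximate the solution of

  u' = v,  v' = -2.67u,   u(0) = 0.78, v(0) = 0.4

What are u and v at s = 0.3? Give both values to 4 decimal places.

0.8531, -0.2488

Euler on (u,v): u_{n+1} = u_n + h·u', v_{n+1} = v_n + h·v'.
0.000000: (0.780000, 0.400000); f=(0.400000, -2.082600) → (0.840000, 0.087610)
0.150000: (0.840000, 0.087610); f=(0.087610, -2.242800) → (0.853142, -0.248810)
(u(0.3), v(0.3)) ≈ (0.8531, -0.2488)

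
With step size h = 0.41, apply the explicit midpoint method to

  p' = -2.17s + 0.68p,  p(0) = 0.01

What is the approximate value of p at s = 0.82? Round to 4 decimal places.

Midpoint: k1 = f(s_n, p_n); k2 = f(s_n + h/2, p_n + (h/2)·k1); p_{n+1} = p_n + h·k2.
s=0.000000, p=0.010000:
  k1 = f(0.000000, 0.010000) = 0.006800
  k2 = f(0.205000, 0.011394) = -0.437102
  p ← 0.010000 + 0.41·(-0.437102) = -0.169212
s=0.410000, p=-0.169212:
  k1 = f(0.410000, -0.169212) = -1.004764
  k2 = f(0.615000, -0.375188) = -1.589678
  p ← -0.169212 + 0.41·(-1.589678) = -0.820980
p(0.82) ≈ -0.8210

-0.8210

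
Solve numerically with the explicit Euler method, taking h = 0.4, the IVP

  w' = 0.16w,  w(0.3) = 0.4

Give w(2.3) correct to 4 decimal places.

Euler: w_{n+1} = w_n + h·f(t_n, w_n).
t=0.300000, w=0.400000: f=0.064000 → w ← 0.400000 + 0.4·0.064000 = 0.425600
t=0.700000, w=0.425600: f=0.068096 → w ← 0.425600 + 0.4·0.068096 = 0.452838
t=1.100000, w=0.452838: f=0.072454 → w ← 0.452838 + 0.4·0.072454 = 0.481820
t=1.500000, w=0.481820: f=0.077091 → w ← 0.481820 + 0.4·0.077091 = 0.512657
t=1.900000, w=0.512657: f=0.082025 → w ← 0.512657 + 0.4·0.082025 = 0.545467
w(2.3) ≈ 0.5455

0.5455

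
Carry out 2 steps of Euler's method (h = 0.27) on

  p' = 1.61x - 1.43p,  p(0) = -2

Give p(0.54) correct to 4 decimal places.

-0.6364

Euler: p_{n+1} = p_n + h·f(x_n, p_n).
x=0.000000, p=-2.000000: f=2.860000 → p ← -2.000000 + 0.27·2.860000 = -1.227800
x=0.270000, p=-1.227800: f=2.190454 → p ← -1.227800 + 0.27·2.190454 = -0.636377
p(0.54) ≈ -0.6364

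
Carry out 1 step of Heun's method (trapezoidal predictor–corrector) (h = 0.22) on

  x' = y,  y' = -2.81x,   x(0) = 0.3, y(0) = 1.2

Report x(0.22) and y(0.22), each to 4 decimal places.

Heun on (x,y): k1 = f(t_n, state_n); k2 = f(t_n + h, state_n + h·k1); state_{n+1} = state_n + (h/2)·(k1 + k2).
0.000000: (0.300000, 1.200000)
  k1 = (1.200000, -0.843000)
  predictor → (0.564000, 1.014540)
  k2 = (1.014540, -1.584840)
  → (0.543599, 0.932938)
(x(0.22), y(0.22)) ≈ (0.5436, 0.9329)

0.5436, 0.9329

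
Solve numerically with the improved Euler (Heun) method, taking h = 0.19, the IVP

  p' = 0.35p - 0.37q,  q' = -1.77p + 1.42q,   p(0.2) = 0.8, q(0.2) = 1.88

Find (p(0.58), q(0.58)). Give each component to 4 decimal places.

0.5895, 2.5727

Heun on (p,q): k1 = f(t_n, state_n); k2 = f(t_n + h, state_n + h·k1); state_{n+1} = state_n + (h/2)·(k1 + k2).
0.200000: (0.800000, 1.880000)
  k1 = (-0.415600, 1.253600)
  predictor → (0.721036, 2.118184)
  k2 = (-0.531365, 1.731588)
  → (0.710038, 2.163593)
0.390000: (0.710038, 2.163593)
  k1 = (-0.552016, 1.815534)
  predictor → (0.605155, 2.508544)
  k2 = (-0.716357, 2.491008)
  → (0.589543, 2.572714)
(p(0.58), q(0.58)) ≈ (0.5895, 2.5727)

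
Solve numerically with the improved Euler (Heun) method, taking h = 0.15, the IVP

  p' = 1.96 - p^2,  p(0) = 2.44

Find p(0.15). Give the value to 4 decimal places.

2.0333

Heun: k1 = f(s_n, p_n); k2 = f(s_n + h, p_n + h·k1); p_{n+1} = p_n + (h/2)·(k1 + k2).
s=0.000000, p=2.440000:
  k1 = f(0.000000, 2.440000) = -3.993600
  k2 = f(0.150000, 1.840960) = -1.429134
  p ← 2.440000 + (0.15/2)·(-3.993600 + (-1.429134)) = 2.033295
p(0.15) ≈ 2.0333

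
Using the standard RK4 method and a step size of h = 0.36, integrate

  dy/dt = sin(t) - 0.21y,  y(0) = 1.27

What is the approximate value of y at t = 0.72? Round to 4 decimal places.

RK4: k1 = f(t_n, y_n); k2 = f(t_n + h/2, y_n + (h/2)·k1); k3 = f(t_n + h/2, y_n + (h/2)·k2); k4 = f(t_n + h, y_n + h·k3); y_{n+1} = y_n + (h/6)·(k1 + 2k2 + 2k3 + k4).
t=0.000000, y=1.270000:
  k1 = f(0.000000, 1.270000) = -0.266700
  k2 = f(0.180000, 1.221994) = -0.077589
  k3 = f(0.180000, 1.256034) = -0.084738
  k4 = f(0.360000, 1.239494) = 0.091980
  y ← 1.270000 + (0.36/6)·(k1 + 2k2 + 2k3 + k4) = 1.240038
t=0.360000, y=1.240038:
  k1 = f(0.360000, 1.240038) = 0.091866
  k2 = f(0.540000, 1.256574) = 0.250256
  k3 = f(0.540000, 1.285084) = 0.244268
  k4 = f(0.720000, 1.327974) = 0.380510
  y ← 1.240038 + (0.36/6)·(k1 + 2k2 + 2k3 + k4) = 1.327723
y(0.72) ≈ 1.3277

1.3277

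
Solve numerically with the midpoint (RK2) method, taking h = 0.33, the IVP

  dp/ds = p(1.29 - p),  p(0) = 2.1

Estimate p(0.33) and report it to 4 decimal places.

1.7822

Midpoint: k1 = f(s_n, p_n); k2 = f(s_n + h/2, p_n + (h/2)·k1); p_{n+1} = p_n + h·k2.
s=0.000000, p=2.100000:
  k1 = f(0.000000, 2.100000) = -1.701000
  k2 = f(0.165000, 1.819335) = -0.963038
  p ← 2.100000 + 0.33·(-0.963038) = 1.782198
p(0.33) ≈ 1.7822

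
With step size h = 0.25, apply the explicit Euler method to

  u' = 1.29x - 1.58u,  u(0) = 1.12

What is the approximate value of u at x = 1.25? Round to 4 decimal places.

0.6365

Euler: u_{n+1} = u_n + h·f(x_n, u_n).
x=0.000000, u=1.120000: f=-1.769600 → u ← 1.120000 + 0.25·(-1.769600) = 0.677600
x=0.250000, u=0.677600: f=-0.748108 → u ← 0.677600 + 0.25·(-0.748108) = 0.490573
x=0.500000, u=0.490573: f=-0.130105 → u ← 0.490573 + 0.25·(-0.130105) = 0.458047
x=0.750000, u=0.458047: f=0.243786 → u ← 0.458047 + 0.25·0.243786 = 0.518993
x=1.000000, u=0.518993: f=0.469991 → u ← 0.518993 + 0.25·0.469991 = 0.636491
u(1.25) ≈ 0.6365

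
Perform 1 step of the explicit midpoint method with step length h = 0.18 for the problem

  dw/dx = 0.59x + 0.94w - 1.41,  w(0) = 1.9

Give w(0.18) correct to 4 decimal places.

Midpoint: k1 = f(x_n, w_n); k2 = f(x_n + h/2, w_n + (h/2)·k1); w_{n+1} = w_n + h·k2.
x=0.000000, w=1.900000:
  k1 = f(0.000000, 1.900000) = 0.376000
  k2 = f(0.090000, 1.933840) = 0.460910
  w ← 1.900000 + 0.18·0.460910 = 1.982964
w(0.18) ≈ 1.9830

1.9830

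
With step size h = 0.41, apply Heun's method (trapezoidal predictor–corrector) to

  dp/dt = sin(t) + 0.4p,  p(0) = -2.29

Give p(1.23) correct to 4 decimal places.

Heun: k1 = f(t_n, p_n); k2 = f(t_n + h, p_n + h·k1); p_{n+1} = p_n + (h/2)·(k1 + k2).
t=0.000000, p=-2.290000:
  k1 = f(0.000000, -2.290000) = -0.916000
  k2 = f(0.410000, -2.665560) = -0.667615
  p ← -2.290000 + (0.41/2)·(-0.916000 + (-0.667615)) = -2.614641
t=0.410000, p=-2.614641:
  k1 = f(0.410000, -2.614641) = -0.647247
  k2 = f(0.820000, -2.880012) = -0.420859
  p ← -2.614641 + (0.41/2)·(-0.647247 + (-0.420859)) = -2.833603
t=0.820000, p=-2.833603:
  k1 = f(0.820000, -2.833603) = -0.402295
  k2 = f(1.230000, -2.998544) = -0.256929
  p ← -2.833603 + (0.41/2)·(-0.402295 + (-0.256929)) = -2.968744
p(1.23) ≈ -2.9687

-2.9687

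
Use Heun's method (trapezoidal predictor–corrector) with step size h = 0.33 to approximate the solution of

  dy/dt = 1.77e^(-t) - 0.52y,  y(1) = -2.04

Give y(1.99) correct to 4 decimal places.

Heun: k1 = f(t_n, y_n); k2 = f(t_n + h, y_n + h·k1); y_{n+1} = y_n + (h/2)·(k1 + k2).
t=1.000000, y=-2.040000:
  k1 = f(1.000000, -2.040000) = 1.711947
  k2 = f(1.330000, -1.475058) = 1.235155
  y ← -2.040000 + (0.33/2)·(1.711947 + 1.235155) = -1.553728
t=1.330000, y=-1.553728:
  k1 = f(1.330000, -1.553728) = 1.276063
  k2 = f(1.660000, -1.132627) = 0.925512
  y ← -1.553728 + (0.33/2)·(1.276063 + 0.925512) = -1.190468
t=1.660000, y=-1.190468:
  k1 = f(1.660000, -1.190468) = 0.955590
  k2 = f(1.990000, -0.875124) = 0.697015
  y ← -1.190468 + (0.33/2)·(0.955590 + 0.697015) = -0.917789
y(1.99) ≈ -0.9178

-0.9178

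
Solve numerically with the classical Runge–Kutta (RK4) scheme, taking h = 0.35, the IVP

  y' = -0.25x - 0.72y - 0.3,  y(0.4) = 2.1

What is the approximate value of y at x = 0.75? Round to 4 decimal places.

1.4944

RK4: k1 = f(x_n, y_n); k2 = f(x_n + h/2, y_n + (h/2)·k1); k3 = f(x_n + h/2, y_n + (h/2)·k2); k4 = f(x_n + h, y_n + h·k3); y_{n+1} = y_n + (h/6)·(k1 + 2k2 + 2k3 + k4).
x=0.400000, y=2.100000:
  k1 = f(0.400000, 2.100000) = -1.912000
  k2 = f(0.575000, 1.765400) = -1.714838
  k3 = f(0.575000, 1.799903) = -1.739680
  k4 = f(0.750000, 1.491112) = -1.561101
  y ← 2.100000 + (0.35/6)·(k1 + 2k2 + 2k3 + k4) = 1.494375
y(0.75) ≈ 1.4944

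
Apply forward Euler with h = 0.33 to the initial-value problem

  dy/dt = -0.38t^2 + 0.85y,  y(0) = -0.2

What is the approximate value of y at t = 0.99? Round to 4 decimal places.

-0.4920

Euler: y_{n+1} = y_n + h·f(t_n, y_n).
t=0.000000, y=-0.200000: f=-0.170000 → y ← -0.200000 + 0.33·(-0.170000) = -0.256100
t=0.330000, y=-0.256100: f=-0.259067 → y ← -0.256100 + 0.33·(-0.259067) = -0.341592
t=0.660000, y=-0.341592: f=-0.455881 → y ← -0.341592 + 0.33·(-0.455881) = -0.492033
y(0.99) ≈ -0.4920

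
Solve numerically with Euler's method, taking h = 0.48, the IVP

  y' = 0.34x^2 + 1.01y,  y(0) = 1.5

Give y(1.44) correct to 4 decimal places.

5.1164

Euler: y_{n+1} = y_n + h·f(x_n, y_n).
x=0.000000, y=1.500000: f=1.515000 → y ← 1.500000 + 0.48·1.515000 = 2.227200
x=0.480000, y=2.227200: f=2.327808 → y ← 2.227200 + 0.48·2.327808 = 3.344548
x=0.960000, y=3.344548: f=3.691337 → y ← 3.344548 + 0.48·3.691337 = 5.116390
y(1.44) ≈ 5.1164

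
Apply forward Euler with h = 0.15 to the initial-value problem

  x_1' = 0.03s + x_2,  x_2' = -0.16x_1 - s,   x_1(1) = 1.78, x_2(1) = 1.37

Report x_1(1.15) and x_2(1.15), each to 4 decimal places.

1.9900, 1.1773

Euler on (x_1,x_2): x_1_{n+1} = x_1_n + h·x_1', x_2_{n+1} = x_2_n + h·x_2'.
1.000000: (1.780000, 1.370000); f=(1.400000, -1.284800) → (1.990000, 1.177280)
(x_1(1.15), x_2(1.15)) ≈ (1.9900, 1.1773)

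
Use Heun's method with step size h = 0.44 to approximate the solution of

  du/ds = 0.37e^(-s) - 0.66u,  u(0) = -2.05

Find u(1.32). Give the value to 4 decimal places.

-0.7096

Heun: k1 = f(s_n, u_n); k2 = f(s_n + h, u_n + h·k1); u_{n+1} = u_n + (h/2)·(k1 + k2).
s=0.000000, u=-2.050000:
  k1 = f(0.000000, -2.050000) = 1.723000
  k2 = f(0.440000, -1.291880) = 1.090934
  u ← -2.050000 + (0.44/2)·(1.723000 + 1.090934) = -1.430934
s=0.440000, u=-1.430934:
  k1 = f(0.440000, -1.430934) = 1.182710
  k2 = f(0.880000, -0.910542) = 0.754427
  u ← -1.430934 + (0.44/2)·(1.182710 + 0.754427) = -1.004764
s=0.880000, u=-1.004764:
  k1 = f(0.880000, -1.004764) = 0.816614
  k2 = f(1.320000, -0.645454) = 0.524840
  u ← -1.004764 + (0.44/2)·(0.816614 + 0.524840) = -0.709644
u(1.32) ≈ -0.7096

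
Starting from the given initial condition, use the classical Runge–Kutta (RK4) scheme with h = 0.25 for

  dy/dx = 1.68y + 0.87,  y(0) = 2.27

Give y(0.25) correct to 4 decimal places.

RK4: k1 = f(x_n, y_n); k2 = f(x_n + h/2, y_n + (h/2)·k1); k3 = f(x_n + h/2, y_n + (h/2)·k2); k4 = f(x_n + h, y_n + h·k3); y_{n+1} = y_n + (h/6)·(k1 + 2k2 + 2k3 + k4).
x=0.000000, y=2.270000:
  k1 = f(0.000000, 2.270000) = 4.683600
  k2 = f(0.125000, 2.855450) = 5.667156
  k3 = f(0.125000, 2.978395) = 5.873703
  k4 = f(0.250000, 3.738426) = 7.150555
  y ← 2.270000 + (0.25/6)·(k1 + 2k2 + 2k3 + k4) = 3.724828
y(0.25) ≈ 3.7248

3.7248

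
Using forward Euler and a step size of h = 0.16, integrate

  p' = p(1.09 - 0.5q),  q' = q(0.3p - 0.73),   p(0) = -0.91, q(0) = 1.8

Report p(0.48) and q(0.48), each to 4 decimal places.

-1.0600, 1.0586

Euler on (p,q): p_{n+1} = p_n + h·p', q_{n+1} = q_n + h·q'.
0.000000: (-0.910000, 1.800000); f=(-0.172900, -1.805400) → (-0.937664, 1.511136)
0.160000: (-0.937664, 1.511136); f=(-0.313585, -1.528211) → (-0.987838, 1.266622)
0.320000: (-0.987838, 1.266622); f=(-0.451134, -1.299999) → (-1.060019, 1.058622)
(p(0.48), q(0.48)) ≈ (-1.0600, 1.0586)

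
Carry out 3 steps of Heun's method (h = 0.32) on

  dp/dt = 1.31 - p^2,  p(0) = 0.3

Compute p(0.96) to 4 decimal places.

0.9805

Heun: k1 = f(t_n, p_n); k2 = f(t_n + h, p_n + h·k1); p_{n+1} = p_n + (h/2)·(k1 + k2).
t=0.000000, p=0.300000:
  k1 = f(0.000000, 0.300000) = 1.220000
  k2 = f(0.320000, 0.690400) = 0.833348
  p ← 0.300000 + (0.32/2)·(1.220000 + 0.833348) = 0.628536
t=0.320000, p=0.628536:
  k1 = f(0.320000, 0.628536) = 0.914943
  k2 = f(0.640000, 0.921317) = 0.461174
  p ← 0.628536 + (0.32/2)·(0.914943 + 0.461174) = 0.848714
t=0.640000, p=0.848714:
  k1 = f(0.640000, 0.848714) = 0.589684
  k2 = f(0.960000, 1.037413) = 0.233774
  p ← 0.848714 + (0.32/2)·(0.589684 + 0.233774) = 0.980468
p(0.96) ≈ 0.9805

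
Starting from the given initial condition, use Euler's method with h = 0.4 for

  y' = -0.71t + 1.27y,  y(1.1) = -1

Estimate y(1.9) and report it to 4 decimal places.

Euler: y_{n+1} = y_n + h·f(t_n, y_n).
t=1.100000, y=-1.000000: f=-2.051000 → y ← -1.000000 + 0.4·(-2.051000) = -1.820400
t=1.500000, y=-1.820400: f=-3.376908 → y ← -1.820400 + 0.4·(-3.376908) = -3.171163
y(1.9) ≈ -3.1712

-3.1712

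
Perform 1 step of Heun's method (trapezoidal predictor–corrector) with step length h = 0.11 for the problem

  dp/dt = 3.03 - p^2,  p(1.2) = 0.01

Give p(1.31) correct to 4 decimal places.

0.3368

Heun: k1 = f(t_n, p_n); k2 = f(t_n + h, p_n + h·k1); p_{n+1} = p_n + (h/2)·(k1 + k2).
t=1.200000, p=0.010000:
  k1 = f(1.200000, 0.010000) = 3.029900
  k2 = f(1.310000, 0.343289) = 2.912153
  p ← 0.010000 + (0.11/2)·(3.029900 + 2.912153) = 0.336813
p(1.31) ≈ 0.3368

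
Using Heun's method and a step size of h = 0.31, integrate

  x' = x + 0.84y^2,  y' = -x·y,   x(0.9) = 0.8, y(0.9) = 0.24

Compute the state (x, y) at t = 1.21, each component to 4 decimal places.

1.1005, 0.1805

Heun on (x,y): k1 = f(t_n, state_n); k2 = f(t_n + h, state_n + h·k1); state_{n+1} = state_n + (h/2)·(k1 + k2).
0.900000: (0.800000, 0.240000)
  k1 = (0.848384, -0.192000)
  predictor → (1.062999, 0.180480)
  k2 = (1.090360, -0.191850)
  → (1.100505, 0.180503)
(x(1.21), y(1.21)) ≈ (1.1005, 0.1805)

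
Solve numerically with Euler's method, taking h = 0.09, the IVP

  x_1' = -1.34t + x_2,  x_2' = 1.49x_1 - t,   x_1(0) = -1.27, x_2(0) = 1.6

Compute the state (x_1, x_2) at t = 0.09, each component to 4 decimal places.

Euler on (x_1,x_2): x_1_{n+1} = x_1_n + h·x_1', x_2_{n+1} = x_2_n + h·x_2'.
0.000000: (-1.270000, 1.600000); f=(1.600000, -1.892300) → (-1.126000, 1.429693)
(x_1(0.09), x_2(0.09)) ≈ (-1.1260, 1.4297)

-1.1260, 1.4297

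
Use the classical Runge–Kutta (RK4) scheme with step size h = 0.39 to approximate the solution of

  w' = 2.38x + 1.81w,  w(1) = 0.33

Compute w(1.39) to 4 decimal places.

2.2455

RK4: k1 = f(x_n, w_n); k2 = f(x_n + h/2, w_n + (h/2)·k1); k3 = f(x_n + h/2, w_n + (h/2)·k2); k4 = f(x_n + h, w_n + h·k3); w_{n+1} = w_n + (h/6)·(k1 + 2k2 + 2k3 + k4).
x=1.000000, w=0.330000:
  k1 = f(1.000000, 0.330000) = 2.977300
  k2 = f(1.195000, 0.910574) = 4.492238
  k3 = f(1.195000, 1.205986) = 5.026935
  k4 = f(1.390000, 2.290505) = 7.454014
  w ← 0.330000 + (0.39/6)·(k1 + 2k2 + 2k3 + k4) = 2.245528
w(1.39) ≈ 2.2455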